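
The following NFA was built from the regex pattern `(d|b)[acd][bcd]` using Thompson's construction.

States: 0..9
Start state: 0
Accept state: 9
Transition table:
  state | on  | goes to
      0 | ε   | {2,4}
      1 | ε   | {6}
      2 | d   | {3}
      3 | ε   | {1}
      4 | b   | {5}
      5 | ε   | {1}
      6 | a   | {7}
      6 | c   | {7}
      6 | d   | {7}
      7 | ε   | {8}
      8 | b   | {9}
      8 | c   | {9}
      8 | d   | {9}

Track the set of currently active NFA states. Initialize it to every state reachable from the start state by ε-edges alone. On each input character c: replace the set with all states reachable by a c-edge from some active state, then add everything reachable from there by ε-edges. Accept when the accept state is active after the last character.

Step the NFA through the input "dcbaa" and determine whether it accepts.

Answer: REJECT

Steps:
start: ε-closure({0}) = {0,2,4}
'd' @ 1: {1,3,6}
'c' @ 2: {7,8}
'b' @ 3: {9}  [accepting]
'a' @ 4: {}  — no active states
rest 'a' ignored (set empty)
after full input: {}  (accept=9 not in)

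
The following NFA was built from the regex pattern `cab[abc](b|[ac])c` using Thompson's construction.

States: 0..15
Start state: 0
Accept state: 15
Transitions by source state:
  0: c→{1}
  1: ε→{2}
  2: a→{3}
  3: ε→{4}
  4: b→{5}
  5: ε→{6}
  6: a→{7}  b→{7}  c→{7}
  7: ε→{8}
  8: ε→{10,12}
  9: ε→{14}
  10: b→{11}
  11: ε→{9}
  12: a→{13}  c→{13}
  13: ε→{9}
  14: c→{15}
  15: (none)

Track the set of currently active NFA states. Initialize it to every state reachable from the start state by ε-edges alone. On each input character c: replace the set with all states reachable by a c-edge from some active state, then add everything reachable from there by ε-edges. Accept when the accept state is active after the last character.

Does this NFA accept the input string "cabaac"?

Answer: ACCEPT

Derivation:
initial (ε-close {0}): {0}
'c' @ 1: {1,2}
'a' @ 2: {3,4}
'b' @ 3: {5,6}
'a' @ 4: {7,8,10,12}
'a' @ 5: {9,13,14}
'c' @ 6: {15}  ✓accept
end set {15} — state 15 in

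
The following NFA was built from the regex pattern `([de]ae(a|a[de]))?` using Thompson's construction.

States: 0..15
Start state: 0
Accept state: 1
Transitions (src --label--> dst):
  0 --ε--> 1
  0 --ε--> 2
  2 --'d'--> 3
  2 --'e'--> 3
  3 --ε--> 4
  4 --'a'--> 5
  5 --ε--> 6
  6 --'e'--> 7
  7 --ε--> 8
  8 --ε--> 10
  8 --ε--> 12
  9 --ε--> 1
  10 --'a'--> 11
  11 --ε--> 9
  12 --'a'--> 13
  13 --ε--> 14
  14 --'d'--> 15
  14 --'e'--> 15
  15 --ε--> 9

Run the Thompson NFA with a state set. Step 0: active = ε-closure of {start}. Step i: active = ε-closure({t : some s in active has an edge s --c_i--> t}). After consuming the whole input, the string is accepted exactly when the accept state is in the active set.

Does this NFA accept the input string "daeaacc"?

Answer: REJECT

Derivation:
S₀ = ε-closure({0}) = {0,1,2}
'd' @ 1: {3,4}
'a' @ 2: {5,6}
'e' @ 3: {7,8,10,12}
'a' @ 4: {1,9,11,13,14}  ✓accept
'a' @ 5: {}  — no active states
rest 'cc' ignored (set empty)
final: {}; accept 1 not in set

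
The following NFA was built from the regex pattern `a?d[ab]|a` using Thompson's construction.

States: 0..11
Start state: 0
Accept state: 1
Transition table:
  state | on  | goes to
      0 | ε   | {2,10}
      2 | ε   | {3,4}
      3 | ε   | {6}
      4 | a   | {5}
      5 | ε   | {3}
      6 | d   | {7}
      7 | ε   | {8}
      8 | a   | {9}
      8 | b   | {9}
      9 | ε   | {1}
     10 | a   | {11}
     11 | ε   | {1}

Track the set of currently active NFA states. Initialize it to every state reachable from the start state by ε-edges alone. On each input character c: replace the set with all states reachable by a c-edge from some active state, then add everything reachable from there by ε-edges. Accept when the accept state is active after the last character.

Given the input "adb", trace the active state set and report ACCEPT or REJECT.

initial (ε-close {0}): {0,2,3,4,6,10}
'a' @ 1: {1,3,5,6,11}  [accepting]
'd' @ 2: {7,8}
'b' @ 3: {1,9}  [accepting]
end set {1,9} — state 1 in

Answer: ACCEPT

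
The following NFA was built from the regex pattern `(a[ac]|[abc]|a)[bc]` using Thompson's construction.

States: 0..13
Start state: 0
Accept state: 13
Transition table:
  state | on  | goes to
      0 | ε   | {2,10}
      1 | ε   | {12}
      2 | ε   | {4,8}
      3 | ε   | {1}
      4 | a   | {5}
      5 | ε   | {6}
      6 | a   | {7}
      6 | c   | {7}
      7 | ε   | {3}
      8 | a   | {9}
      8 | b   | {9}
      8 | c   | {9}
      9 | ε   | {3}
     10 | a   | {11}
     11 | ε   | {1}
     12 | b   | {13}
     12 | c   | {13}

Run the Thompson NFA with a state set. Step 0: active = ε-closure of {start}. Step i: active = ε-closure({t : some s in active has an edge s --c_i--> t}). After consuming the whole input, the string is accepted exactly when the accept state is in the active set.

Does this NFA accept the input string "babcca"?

Answer: REJECT

Trace:
S₀ = ε-closure({0}) = {0,2,4,8,10}
'b' @ 1: {1,3,9,12}
'a' @ 2: {}  — no active states
rest 'bcca' ignored (set empty)
after full input: {}  (accept=13 not in)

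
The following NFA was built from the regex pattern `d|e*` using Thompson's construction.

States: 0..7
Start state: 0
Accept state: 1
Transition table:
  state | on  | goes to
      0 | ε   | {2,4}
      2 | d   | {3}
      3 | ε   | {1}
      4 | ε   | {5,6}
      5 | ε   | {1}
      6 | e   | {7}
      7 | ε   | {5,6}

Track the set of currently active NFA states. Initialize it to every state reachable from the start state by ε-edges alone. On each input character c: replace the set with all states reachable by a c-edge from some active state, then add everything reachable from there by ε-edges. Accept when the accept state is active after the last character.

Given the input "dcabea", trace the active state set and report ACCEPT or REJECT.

start: ε-closure({0}) = {0,1,2,4,5,6}
'd' @ 1: {1,3}  ✓accept
'c' @ 2: {}  — dead — no transitions
rest 'abea' ignored (set empty)
end set {} — state 1 not in

Answer: REJECT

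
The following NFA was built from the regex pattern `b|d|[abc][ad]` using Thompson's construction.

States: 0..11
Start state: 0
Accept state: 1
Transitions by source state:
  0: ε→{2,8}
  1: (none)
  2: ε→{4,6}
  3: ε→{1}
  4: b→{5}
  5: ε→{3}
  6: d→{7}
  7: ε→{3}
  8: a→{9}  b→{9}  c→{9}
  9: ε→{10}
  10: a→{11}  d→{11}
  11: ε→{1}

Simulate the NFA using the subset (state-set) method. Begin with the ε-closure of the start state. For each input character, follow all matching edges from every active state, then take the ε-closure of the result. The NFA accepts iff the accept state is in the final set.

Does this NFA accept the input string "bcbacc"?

Answer: REJECT

Derivation:
S₀ = ε-closure({0}) = {0,2,4,6,8}
'b' @ 1: {1,3,5,9,10}  [accepting]
'c' @ 2: {}  — dead — no transitions
rest 'bacc' ignored (set empty)
after full input: {}  (accept=1 not in)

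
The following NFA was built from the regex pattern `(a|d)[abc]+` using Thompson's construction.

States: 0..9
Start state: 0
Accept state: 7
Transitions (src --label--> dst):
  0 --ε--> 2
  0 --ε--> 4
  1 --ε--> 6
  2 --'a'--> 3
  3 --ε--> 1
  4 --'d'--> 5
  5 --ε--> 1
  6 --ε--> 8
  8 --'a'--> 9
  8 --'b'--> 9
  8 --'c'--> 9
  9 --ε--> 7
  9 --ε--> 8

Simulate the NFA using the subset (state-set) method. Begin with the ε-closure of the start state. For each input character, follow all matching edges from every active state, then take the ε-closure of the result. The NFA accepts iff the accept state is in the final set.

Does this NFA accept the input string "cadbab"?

S₀ = ε-closure({0}) = {0,2,4}
'c' @ 1: {}  — state set empty
rest 'adbab' ignored (set empty)
end set {} — state 7 not in

Answer: REJECT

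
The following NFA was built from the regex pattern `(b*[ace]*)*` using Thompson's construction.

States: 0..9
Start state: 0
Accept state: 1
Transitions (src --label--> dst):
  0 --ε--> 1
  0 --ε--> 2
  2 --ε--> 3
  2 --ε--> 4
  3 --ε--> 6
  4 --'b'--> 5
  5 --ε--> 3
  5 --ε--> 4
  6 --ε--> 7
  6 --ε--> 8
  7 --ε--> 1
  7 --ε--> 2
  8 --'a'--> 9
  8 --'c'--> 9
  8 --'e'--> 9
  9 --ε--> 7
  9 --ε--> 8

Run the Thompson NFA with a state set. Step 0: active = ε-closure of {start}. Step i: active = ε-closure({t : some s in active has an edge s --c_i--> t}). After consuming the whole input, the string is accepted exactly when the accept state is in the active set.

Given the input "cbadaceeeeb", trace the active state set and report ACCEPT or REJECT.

start: ε-closure({0}) = {0,1,2,3,4,6,7,8}
'c' @ 1: {1,2,3,4,6,7,8,9}  (accept∈set)
'b' @ 2: {1,2,3,4,5,6,7,8}  (accept∈set)
'a' @ 3: {1,2,3,4,6,7,8,9}  (accept∈set)
'd' @ 4: {}  — state set empty
rest 'aceeeeb' ignored (set empty)
after full input: {}  (accept=1 not in)

Answer: REJECT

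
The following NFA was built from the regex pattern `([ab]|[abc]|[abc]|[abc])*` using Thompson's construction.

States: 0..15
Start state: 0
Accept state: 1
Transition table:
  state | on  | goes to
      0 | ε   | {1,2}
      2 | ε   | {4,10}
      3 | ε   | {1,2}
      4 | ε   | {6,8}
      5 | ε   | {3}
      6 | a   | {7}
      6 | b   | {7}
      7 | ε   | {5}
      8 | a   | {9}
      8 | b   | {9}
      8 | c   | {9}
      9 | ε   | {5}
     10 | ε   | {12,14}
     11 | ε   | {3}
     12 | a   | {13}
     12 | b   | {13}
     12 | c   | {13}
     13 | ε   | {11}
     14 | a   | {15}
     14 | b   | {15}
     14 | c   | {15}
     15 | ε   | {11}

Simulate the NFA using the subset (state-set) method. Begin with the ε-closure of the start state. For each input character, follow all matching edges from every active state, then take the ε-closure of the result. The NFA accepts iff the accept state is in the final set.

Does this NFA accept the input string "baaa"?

Answer: ACCEPT

Steps:
initial (ε-close {0}): {0,1,2,4,6,8,10,12,14}
'b' @ 1: {1,2,3,4,5,6,7,8,9,10,11,12,13,14,15}  [accepting]
'a' @ 2: {1,2,3,4,5,6,7,8,9,10,11,12,13,14,15}  [accepting]
'a' @ 3: {1,2,3,4,5,6,7,8,9,10,11,12,13,14,15}  [accepting]
'a' @ 4: {1,2,3,4,5,6,7,8,9,10,11,12,13,14,15}  [accepting]
final: {1,2,3,4,5,6,7,8,9,10,11,12,13,14,15}; accept 1 in set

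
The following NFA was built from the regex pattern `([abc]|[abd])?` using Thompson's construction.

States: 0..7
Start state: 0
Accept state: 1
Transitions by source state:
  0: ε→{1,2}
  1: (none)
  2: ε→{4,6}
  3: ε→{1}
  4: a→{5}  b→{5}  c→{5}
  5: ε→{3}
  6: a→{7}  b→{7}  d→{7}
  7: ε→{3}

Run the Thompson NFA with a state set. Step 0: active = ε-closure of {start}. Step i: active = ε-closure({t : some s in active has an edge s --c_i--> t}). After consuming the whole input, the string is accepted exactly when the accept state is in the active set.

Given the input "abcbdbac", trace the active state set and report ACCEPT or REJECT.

Answer: REJECT

Steps:
initial (ε-close {0}): {0,1,2,4,6}
'a' @ 1: {1,3,5,7}  ✓accept
'b' @ 2: {}  — state set empty
rest 'cbdbac' ignored (set empty)
end set {} — state 1 not in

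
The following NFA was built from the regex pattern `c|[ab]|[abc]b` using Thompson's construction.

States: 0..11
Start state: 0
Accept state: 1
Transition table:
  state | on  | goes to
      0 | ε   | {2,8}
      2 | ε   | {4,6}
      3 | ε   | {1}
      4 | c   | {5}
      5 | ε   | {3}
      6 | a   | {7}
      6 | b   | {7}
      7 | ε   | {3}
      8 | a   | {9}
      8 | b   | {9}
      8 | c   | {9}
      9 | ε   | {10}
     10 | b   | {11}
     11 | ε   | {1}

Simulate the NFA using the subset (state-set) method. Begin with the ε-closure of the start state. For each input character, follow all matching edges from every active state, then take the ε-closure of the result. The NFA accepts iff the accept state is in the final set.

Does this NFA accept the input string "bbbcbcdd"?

Answer: REJECT

Trace:
initial (ε-close {0}): {0,2,4,6,8}
'b' @ 1: {1,3,7,9,10}  ✓accept
'b' @ 2: {1,11}  ✓accept
'b' @ 3: {}  — dead — no transitions
rest 'cbcdd' ignored (set empty)
final: {}; accept 1 not in set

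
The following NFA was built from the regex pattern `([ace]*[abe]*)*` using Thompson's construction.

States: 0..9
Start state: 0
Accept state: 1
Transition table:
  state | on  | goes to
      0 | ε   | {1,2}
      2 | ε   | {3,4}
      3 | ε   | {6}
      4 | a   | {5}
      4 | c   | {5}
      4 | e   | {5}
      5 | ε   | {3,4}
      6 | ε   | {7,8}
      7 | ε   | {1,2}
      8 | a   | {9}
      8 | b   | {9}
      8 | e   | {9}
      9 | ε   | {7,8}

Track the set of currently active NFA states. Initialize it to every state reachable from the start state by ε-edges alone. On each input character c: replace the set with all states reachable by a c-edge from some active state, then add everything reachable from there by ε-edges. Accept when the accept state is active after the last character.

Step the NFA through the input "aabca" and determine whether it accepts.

Answer: ACCEPT

Trace:
S₀ = ε-closure({0}) = {0,1,2,3,4,6,7,8}
'a' @ 1: {1,2,3,4,5,6,7,8,9}  (accept∈set)
'a' @ 2: {1,2,3,4,5,6,7,8,9}  (accept∈set)
'b' @ 3: {1,2,3,4,6,7,8,9}  (accept∈set)
'c' @ 4: {1,2,3,4,5,6,7,8}  (accept∈set)
'a' @ 5: {1,2,3,4,5,6,7,8,9}  (accept∈set)
final: {1,2,3,4,5,6,7,8,9}; accept 1 in set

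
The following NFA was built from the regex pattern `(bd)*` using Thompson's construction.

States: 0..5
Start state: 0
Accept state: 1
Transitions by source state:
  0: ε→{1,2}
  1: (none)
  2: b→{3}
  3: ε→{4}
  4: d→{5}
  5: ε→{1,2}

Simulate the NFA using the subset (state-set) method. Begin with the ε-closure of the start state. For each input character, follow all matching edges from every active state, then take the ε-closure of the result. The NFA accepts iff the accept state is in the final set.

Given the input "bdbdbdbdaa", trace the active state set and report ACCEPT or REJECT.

start: ε-closure({0}) = {0,1,2}
'b' @ 1: {3,4}
'd' @ 2: {1,2,5}  (accept∈set)
'b' @ 3: {3,4}
'd' @ 4: {1,2,5}  (accept∈set)
'b' @ 5: {3,4}
'd' @ 6: {1,2,5}  (accept∈set)
'b' @ 7: {3,4}
'd' @ 8: {1,2,5}  (accept∈set)
'a' @ 9: {}  — state set empty
rest 'a' ignored (set empty)
final: {}; accept 1 not in set

Answer: REJECT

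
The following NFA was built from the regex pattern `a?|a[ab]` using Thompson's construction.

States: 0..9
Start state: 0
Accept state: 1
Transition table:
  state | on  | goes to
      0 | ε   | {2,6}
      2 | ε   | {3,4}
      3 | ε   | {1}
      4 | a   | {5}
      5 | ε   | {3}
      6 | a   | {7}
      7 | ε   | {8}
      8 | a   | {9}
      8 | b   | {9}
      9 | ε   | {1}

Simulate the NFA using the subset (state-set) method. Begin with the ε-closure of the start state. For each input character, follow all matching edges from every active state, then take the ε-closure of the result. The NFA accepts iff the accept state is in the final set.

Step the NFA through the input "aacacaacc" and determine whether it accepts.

Answer: REJECT

Derivation:
start: ε-closure({0}) = {0,1,2,3,4,6}
'a' @ 1: {1,3,5,7,8}  ✓accept
'a' @ 2: {1,9}  ✓accept
'c' @ 3: {}  — no active states
rest 'acaacc' ignored (set empty)
after full input: {}  (accept=1 not in)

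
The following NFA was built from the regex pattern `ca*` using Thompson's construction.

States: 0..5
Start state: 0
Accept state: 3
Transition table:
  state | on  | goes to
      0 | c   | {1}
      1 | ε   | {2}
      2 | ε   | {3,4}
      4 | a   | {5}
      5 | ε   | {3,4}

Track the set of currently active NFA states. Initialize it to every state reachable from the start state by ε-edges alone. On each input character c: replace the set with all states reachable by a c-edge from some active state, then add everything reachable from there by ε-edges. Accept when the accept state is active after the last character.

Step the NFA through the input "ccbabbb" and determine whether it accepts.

S₀ = ε-closure({0}) = {0}
'c' @ 1: {1,2,3,4}  ✓accept
'c' @ 2: {}  — no active states
rest 'babbb' ignored (set empty)
end set {} — state 3 not in

Answer: REJECT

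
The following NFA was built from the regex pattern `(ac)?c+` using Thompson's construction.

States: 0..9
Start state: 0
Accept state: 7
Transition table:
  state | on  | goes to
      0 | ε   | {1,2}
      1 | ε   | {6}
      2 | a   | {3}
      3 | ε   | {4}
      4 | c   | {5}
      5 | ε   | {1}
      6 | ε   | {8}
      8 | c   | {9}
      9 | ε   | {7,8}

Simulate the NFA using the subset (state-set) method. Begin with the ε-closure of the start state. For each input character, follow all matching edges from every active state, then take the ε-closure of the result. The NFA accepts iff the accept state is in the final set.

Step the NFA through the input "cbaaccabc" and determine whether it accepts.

start: ε-closure({0}) = {0,1,2,6,8}
'c' @ 1: {7,8,9}  [accepting]
'b' @ 2: {}  — state set empty
rest 'aaccabc' ignored (set empty)
after full input: {}  (accept=7 not in)

Answer: REJECT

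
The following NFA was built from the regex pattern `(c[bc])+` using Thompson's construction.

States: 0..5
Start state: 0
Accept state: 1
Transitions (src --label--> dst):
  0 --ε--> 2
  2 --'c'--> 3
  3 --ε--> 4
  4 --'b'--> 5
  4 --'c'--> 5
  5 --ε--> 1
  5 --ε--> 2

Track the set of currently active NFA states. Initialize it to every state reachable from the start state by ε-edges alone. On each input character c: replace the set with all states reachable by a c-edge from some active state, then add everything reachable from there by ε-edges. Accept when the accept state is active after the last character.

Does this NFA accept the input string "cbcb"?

Answer: ACCEPT

Trace:
initial (ε-close {0}): {0,2}
'c' @ 1: {3,4}
'b' @ 2: {1,2,5}  (accept∈set)
'c' @ 3: {3,4}
'b' @ 4: {1,2,5}  (accept∈set)
end set {1,2,5} — state 1 in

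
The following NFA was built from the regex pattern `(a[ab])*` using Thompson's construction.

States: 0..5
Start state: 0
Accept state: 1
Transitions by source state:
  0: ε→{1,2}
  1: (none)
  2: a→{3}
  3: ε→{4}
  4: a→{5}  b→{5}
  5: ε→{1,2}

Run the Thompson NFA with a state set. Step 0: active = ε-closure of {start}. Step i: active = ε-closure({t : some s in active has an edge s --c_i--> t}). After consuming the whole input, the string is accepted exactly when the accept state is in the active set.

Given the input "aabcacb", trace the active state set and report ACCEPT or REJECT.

Answer: REJECT

Derivation:
S₀ = ε-closure({0}) = {0,1,2}
'a' @ 1: {3,4}
'a' @ 2: {1,2,5}  ✓accept
'b' @ 3: {}  — state set empty
rest 'cacb' ignored (set empty)
final: {}; accept 1 not in set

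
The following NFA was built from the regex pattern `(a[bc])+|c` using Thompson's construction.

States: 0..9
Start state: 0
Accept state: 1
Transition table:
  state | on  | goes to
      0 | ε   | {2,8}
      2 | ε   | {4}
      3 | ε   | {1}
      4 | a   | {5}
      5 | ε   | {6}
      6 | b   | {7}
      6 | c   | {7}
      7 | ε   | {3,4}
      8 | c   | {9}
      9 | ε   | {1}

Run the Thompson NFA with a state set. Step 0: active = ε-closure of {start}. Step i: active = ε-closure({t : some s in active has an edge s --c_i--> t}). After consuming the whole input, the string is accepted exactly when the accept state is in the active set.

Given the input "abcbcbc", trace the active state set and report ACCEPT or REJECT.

Answer: REJECT

Trace:
initial (ε-close {0}): {0,2,4,8}
'a' @ 1: {5,6}
'b' @ 2: {1,3,4,7}  (accept∈set)
'c' @ 3: {}  — dead — no transitions
rest 'bcbc' ignored (set empty)
final: {}; accept 1 not in set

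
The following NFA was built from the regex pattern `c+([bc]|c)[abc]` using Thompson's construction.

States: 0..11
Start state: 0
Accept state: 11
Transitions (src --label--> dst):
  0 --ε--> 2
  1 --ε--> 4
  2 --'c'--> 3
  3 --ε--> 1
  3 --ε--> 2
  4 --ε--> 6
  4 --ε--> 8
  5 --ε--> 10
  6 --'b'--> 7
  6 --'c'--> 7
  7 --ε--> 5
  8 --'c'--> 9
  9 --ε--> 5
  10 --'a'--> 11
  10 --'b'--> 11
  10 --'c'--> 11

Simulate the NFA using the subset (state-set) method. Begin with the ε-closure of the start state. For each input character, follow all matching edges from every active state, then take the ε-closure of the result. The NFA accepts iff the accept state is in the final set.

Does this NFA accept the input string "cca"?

Answer: ACCEPT

Steps:
start: ε-closure({0}) = {0,2}
'c' @ 1: {1,2,3,4,6,8}
'c' @ 2: {1,2,3,4,5,6,7,8,9,10}
'a' @ 3: {11}  ✓accept
final: {11}; accept 11 in set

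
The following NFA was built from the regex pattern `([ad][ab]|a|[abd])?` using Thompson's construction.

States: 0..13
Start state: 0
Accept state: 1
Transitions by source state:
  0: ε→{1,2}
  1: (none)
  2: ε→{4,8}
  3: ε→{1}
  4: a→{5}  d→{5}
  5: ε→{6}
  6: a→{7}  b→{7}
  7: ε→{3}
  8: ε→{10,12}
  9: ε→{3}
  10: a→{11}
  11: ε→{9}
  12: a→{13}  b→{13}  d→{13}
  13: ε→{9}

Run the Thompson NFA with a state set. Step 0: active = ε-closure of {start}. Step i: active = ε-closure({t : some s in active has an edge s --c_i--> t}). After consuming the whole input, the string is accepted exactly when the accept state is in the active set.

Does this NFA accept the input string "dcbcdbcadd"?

start: ε-closure({0}) = {0,1,2,4,8,10,12}
'd' @ 1: {1,3,5,6,9,13}  (accept∈set)
'c' @ 2: {}  — dead — no transitions
rest 'bcdbcadd' ignored (set empty)
final: {}; accept 1 not in set

Answer: REJECT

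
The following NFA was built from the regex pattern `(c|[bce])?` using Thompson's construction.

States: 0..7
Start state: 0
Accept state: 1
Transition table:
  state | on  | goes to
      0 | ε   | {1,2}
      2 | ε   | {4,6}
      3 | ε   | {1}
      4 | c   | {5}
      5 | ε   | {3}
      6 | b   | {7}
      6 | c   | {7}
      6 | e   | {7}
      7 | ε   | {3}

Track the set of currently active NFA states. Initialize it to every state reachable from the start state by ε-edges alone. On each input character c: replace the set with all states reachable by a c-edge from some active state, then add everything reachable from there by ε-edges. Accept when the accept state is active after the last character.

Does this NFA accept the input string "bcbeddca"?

Answer: REJECT

Steps:
start: ε-closure({0}) = {0,1,2,4,6}
'b' @ 1: {1,3,7}  [accepting]
'c' @ 2: {}  — dead — no transitions
rest 'beddca' ignored (set empty)
end set {} — state 1 not in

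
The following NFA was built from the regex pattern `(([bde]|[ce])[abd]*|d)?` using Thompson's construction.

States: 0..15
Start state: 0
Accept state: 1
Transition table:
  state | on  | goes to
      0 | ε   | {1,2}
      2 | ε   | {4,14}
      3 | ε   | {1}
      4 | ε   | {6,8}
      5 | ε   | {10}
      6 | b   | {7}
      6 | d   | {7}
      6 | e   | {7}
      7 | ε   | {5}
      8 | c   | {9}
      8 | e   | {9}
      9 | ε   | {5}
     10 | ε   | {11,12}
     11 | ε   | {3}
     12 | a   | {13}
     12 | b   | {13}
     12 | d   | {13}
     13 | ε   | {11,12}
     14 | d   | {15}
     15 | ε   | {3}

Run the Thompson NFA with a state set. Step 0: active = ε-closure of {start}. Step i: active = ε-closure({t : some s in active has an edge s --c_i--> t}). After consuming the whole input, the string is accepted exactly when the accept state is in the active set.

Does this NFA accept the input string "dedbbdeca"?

start: ε-closure({0}) = {0,1,2,4,6,8,14}
'd' @ 1: {1,3,5,7,10,11,12,15}  ✓accept
'e' @ 2: {}  — state set empty
rest 'dbbdeca' ignored (set empty)
final: {}; accept 1 not in set

Answer: REJECT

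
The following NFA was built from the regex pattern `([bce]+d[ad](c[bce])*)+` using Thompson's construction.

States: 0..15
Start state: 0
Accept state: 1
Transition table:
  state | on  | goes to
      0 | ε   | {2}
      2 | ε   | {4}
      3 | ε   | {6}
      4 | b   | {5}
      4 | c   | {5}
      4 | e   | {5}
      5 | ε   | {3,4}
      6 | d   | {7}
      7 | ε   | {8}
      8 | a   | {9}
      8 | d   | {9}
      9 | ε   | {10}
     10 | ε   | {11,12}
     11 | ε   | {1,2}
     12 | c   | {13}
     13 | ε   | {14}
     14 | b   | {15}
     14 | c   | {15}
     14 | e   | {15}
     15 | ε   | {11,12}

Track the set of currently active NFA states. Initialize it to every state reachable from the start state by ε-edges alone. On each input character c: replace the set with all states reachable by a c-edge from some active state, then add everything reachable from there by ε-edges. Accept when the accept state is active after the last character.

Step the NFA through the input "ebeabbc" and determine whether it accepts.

initial (ε-close {0}): {0,2,4}
'e' @ 1: {3,4,5,6}
'b' @ 2: {3,4,5,6}
'e' @ 3: {3,4,5,6}
'a' @ 4: {}  — dead — no transitions
rest 'bbc' ignored (set empty)
final: {}; accept 1 not in set

Answer: REJECT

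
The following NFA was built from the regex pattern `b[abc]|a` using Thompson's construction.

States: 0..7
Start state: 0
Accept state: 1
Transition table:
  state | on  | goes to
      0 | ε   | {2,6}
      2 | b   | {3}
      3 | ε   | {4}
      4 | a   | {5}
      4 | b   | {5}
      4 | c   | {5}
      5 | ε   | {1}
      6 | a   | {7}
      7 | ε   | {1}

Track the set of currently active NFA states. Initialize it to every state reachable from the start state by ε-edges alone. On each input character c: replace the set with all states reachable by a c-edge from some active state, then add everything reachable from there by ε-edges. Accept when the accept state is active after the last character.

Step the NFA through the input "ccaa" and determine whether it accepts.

Answer: REJECT

Steps:
start: ε-closure({0}) = {0,2,6}
'c' @ 1: {}  — state set empty
rest 'caa' ignored (set empty)
after full input: {}  (accept=1 not in)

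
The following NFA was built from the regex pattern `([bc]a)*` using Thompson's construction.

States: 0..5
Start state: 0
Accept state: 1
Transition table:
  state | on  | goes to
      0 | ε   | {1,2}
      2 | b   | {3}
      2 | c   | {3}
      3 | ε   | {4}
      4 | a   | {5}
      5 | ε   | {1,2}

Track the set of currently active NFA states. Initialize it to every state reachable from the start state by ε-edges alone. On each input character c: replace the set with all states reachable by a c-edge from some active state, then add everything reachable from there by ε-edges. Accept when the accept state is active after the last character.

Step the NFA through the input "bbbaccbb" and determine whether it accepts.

initial (ε-close {0}): {0,1,2}
'b' @ 1: {3,4}
'b' @ 2: {}  — dead — no transitions
rest 'baccbb' ignored (set empty)
after full input: {}  (accept=1 not in)

Answer: REJECT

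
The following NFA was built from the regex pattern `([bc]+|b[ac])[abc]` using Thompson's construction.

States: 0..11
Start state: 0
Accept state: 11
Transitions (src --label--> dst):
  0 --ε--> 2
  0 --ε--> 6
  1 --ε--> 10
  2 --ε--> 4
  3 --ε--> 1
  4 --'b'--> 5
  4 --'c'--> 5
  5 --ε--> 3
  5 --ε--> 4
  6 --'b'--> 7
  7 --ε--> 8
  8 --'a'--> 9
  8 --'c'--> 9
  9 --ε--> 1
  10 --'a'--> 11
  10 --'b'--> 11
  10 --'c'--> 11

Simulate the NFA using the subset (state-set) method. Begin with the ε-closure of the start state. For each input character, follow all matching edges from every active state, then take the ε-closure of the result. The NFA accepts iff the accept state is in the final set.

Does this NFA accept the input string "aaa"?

S₀ = ε-closure({0}) = {0,2,4,6}
'a' @ 1: {}  — state set empty
rest 'aa' ignored (set empty)
end set {} — state 11 not in

Answer: REJECT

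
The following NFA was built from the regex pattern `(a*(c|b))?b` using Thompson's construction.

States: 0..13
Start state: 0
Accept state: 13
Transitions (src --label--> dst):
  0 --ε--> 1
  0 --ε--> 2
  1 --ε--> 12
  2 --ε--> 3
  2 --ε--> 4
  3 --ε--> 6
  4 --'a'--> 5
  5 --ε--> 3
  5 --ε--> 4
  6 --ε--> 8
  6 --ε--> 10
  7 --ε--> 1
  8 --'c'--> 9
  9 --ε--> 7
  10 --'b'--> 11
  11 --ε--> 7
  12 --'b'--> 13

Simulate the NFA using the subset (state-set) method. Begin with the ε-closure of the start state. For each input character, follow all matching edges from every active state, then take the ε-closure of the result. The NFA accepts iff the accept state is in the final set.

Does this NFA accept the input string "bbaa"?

S₀ = ε-closure({0}) = {0,1,2,3,4,6,8,10,12}
'b' @ 1: {1,7,11,12,13}  ✓accept
'b' @ 2: {13}  ✓accept
'a' @ 3: {}  — no active states
rest 'a' ignored (set empty)
final: {}; accept 13 not in set

Answer: REJECT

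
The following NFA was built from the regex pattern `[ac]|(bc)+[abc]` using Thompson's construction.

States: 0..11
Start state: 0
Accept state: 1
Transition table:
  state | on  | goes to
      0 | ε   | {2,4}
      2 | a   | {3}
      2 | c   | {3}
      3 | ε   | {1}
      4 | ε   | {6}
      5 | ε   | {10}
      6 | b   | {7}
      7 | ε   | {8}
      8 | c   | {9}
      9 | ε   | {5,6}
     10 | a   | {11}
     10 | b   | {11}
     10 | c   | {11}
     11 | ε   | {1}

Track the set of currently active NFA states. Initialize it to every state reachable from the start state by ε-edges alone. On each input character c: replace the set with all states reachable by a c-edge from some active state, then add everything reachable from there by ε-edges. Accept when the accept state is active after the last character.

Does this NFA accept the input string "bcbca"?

Answer: ACCEPT

Derivation:
S₀ = ε-closure({0}) = {0,2,4,6}
'b' @ 1: {7,8}
'c' @ 2: {5,6,9,10}
'b' @ 3: {1,7,8,11}  [accepting]
'c' @ 4: {5,6,9,10}
'a' @ 5: {1,11}  [accepting]
after full input: {1,11}  (accept=1 in)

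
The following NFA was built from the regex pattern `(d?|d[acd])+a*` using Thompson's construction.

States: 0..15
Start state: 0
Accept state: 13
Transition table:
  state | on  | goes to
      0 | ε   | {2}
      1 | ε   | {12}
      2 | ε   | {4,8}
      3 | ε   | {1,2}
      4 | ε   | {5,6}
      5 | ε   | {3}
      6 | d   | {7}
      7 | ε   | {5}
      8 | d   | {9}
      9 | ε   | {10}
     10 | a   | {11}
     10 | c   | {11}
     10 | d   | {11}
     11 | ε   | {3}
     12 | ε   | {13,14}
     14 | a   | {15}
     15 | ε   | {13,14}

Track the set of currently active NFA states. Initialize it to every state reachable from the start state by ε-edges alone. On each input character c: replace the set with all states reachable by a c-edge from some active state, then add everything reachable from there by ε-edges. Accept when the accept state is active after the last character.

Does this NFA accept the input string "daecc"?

initial (ε-close {0}): {0,1,2,3,4,5,6,8,12,13,14}
'd' @ 1: {1,2,3,4,5,6,7,8,9,10,12,13,14}  (accept∈set)
'a' @ 2: {1,2,3,4,5,6,8,11,12,13,14,15}  (accept∈set)
'e' @ 3: {}  — state set empty
rest 'cc' ignored (set empty)
end set {} — state 13 not in

Answer: REJECT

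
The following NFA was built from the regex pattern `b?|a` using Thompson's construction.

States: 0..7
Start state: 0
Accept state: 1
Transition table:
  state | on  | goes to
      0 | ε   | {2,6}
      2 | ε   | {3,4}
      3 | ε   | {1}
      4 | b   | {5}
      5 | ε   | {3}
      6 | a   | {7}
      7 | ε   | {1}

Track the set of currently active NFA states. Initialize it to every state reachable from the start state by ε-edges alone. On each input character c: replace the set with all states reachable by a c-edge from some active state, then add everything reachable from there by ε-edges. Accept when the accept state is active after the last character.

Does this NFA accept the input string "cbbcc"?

start: ε-closure({0}) = {0,1,2,3,4,6}
'c' @ 1: {}  — state set empty
rest 'bbcc' ignored (set empty)
end set {} — state 1 not in

Answer: REJECT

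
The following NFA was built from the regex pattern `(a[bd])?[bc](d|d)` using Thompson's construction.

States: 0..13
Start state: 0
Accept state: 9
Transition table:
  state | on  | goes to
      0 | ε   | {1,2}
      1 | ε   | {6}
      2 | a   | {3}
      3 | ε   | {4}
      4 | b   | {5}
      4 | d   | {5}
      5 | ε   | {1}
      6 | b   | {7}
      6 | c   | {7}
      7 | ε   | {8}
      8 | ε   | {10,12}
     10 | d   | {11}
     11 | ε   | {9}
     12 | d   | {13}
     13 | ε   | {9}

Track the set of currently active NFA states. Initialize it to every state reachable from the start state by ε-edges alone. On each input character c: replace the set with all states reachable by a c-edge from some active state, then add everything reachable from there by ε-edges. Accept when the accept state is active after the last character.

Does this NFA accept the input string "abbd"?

Answer: ACCEPT

Trace:
initial (ε-close {0}): {0,1,2,6}
'a' @ 1: {3,4}
'b' @ 2: {1,5,6}
'b' @ 3: {7,8,10,12}
'd' @ 4: {9,11,13}  [accepting]
end set {9,11,13} — state 9 in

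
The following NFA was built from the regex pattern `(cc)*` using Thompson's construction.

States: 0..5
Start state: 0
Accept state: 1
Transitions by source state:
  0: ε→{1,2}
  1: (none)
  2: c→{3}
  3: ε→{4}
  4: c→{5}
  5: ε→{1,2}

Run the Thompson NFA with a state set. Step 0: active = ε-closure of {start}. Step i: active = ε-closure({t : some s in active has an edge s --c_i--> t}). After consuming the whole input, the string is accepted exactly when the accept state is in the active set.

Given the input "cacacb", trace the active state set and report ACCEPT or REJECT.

Answer: REJECT

Trace:
start: ε-closure({0}) = {0,1,2}
'c' @ 1: {3,4}
'a' @ 2: {}  — state set empty
rest 'cacb' ignored (set empty)
end set {} — state 1 not in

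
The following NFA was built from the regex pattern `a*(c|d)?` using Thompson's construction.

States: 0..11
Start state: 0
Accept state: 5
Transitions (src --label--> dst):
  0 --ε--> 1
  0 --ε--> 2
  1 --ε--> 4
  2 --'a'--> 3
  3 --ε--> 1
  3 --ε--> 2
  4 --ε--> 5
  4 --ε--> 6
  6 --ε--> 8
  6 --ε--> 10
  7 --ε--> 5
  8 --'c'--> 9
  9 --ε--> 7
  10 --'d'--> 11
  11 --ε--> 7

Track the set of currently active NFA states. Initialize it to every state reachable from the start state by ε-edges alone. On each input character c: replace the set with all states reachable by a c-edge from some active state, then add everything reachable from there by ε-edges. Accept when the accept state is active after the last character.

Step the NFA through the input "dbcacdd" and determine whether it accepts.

S₀ = ε-closure({0}) = {0,1,2,4,5,6,8,10}
'd' @ 1: {5,7,11}  ✓accept
'b' @ 2: {}  — state set empty
rest 'cacdd' ignored (set empty)
end set {} — state 5 not in

Answer: REJECT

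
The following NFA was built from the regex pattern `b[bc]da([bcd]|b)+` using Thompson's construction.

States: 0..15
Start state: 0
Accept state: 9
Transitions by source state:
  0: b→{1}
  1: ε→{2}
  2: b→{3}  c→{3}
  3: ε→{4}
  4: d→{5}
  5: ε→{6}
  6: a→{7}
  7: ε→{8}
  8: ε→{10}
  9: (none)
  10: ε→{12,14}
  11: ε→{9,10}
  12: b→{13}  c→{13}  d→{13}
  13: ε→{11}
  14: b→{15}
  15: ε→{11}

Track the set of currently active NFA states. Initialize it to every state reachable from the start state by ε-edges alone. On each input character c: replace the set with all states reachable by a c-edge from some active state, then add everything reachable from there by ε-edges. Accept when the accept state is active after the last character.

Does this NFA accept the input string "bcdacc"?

start: ε-closure({0}) = {0}
'b' @ 1: {1,2}
'c' @ 2: {3,4}
'd' @ 3: {5,6}
'a' @ 4: {7,8,10,12,14}
'c' @ 5: {9,10,11,12,13,14}  ✓accept
'c' @ 6: {9,10,11,12,13,14}  ✓accept
end set {9,10,11,12,13,14} — state 9 in

Answer: ACCEPT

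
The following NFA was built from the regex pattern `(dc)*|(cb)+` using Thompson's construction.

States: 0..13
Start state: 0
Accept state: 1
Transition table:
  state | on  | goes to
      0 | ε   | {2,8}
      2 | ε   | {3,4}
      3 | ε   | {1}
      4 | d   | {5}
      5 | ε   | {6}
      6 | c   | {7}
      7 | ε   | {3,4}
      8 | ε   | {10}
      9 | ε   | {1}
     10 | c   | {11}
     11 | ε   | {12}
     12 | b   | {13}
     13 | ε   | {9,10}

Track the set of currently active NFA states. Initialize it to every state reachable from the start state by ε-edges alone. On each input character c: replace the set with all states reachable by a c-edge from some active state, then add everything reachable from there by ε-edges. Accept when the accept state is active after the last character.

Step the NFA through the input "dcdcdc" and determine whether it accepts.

S₀ = ε-closure({0}) = {0,1,2,3,4,8,10}
'd' @ 1: {5,6}
'c' @ 2: {1,3,4,7}  ✓accept
'd' @ 3: {5,6}
'c' @ 4: {1,3,4,7}  ✓accept
'd' @ 5: {5,6}
'c' @ 6: {1,3,4,7}  ✓accept
after full input: {1,3,4,7}  (accept=1 in)

Answer: ACCEPT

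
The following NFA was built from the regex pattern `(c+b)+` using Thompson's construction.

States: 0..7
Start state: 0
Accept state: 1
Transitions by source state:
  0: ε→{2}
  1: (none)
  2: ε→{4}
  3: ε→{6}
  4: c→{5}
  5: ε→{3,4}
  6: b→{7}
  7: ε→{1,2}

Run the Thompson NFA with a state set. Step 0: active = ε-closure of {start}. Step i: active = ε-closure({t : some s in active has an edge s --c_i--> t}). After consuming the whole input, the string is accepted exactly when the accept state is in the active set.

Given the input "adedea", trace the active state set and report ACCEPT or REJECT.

start: ε-closure({0}) = {0,2,4}
'a' @ 1: {}  — dead — no transitions
rest 'dedea' ignored (set empty)
final: {}; accept 1 not in set

Answer: REJECT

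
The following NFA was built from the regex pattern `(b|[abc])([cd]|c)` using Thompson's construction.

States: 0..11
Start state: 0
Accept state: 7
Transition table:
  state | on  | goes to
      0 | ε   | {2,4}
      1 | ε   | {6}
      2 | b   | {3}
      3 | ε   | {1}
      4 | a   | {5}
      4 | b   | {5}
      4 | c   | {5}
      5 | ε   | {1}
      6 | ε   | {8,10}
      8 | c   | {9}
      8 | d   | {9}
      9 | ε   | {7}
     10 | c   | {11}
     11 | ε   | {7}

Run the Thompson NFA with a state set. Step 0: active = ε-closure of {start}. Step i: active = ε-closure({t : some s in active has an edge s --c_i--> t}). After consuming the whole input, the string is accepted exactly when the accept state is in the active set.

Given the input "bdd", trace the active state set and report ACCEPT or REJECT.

initial (ε-close {0}): {0,2,4}
'b' @ 1: {1,3,5,6,8,10}
'd' @ 2: {7,9}  [accepting]
'd' @ 3: {}  — dead — no transitions
end set {} — state 7 not in

Answer: REJECT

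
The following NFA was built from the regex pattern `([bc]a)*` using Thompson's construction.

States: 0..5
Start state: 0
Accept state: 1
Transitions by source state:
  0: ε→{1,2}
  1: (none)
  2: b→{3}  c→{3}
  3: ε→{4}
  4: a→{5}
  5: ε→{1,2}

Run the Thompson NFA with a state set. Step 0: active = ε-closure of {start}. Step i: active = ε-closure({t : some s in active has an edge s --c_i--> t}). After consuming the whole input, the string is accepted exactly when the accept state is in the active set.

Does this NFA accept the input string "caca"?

start: ε-closure({0}) = {0,1,2}
'c' @ 1: {3,4}
'a' @ 2: {1,2,5}  [accepting]
'c' @ 3: {3,4}
'a' @ 4: {1,2,5}  [accepting]
end set {1,2,5} — state 1 in

Answer: ACCEPT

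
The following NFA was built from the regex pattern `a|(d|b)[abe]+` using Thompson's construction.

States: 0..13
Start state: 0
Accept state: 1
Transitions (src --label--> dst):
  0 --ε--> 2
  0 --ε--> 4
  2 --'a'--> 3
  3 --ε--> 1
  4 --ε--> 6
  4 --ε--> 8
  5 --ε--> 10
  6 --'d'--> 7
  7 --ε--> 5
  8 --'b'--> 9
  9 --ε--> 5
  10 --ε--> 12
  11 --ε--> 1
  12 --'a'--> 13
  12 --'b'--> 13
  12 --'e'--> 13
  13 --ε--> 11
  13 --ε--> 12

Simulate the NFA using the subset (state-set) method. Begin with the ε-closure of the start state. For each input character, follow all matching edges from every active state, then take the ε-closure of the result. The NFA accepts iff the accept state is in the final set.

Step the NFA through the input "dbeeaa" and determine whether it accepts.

S₀ = ε-closure({0}) = {0,2,4,6,8}
'd' @ 1: {5,7,10,12}
'b' @ 2: {1,11,12,13}  ✓accept
'e' @ 3: {1,11,12,13}  ✓accept
'e' @ 4: {1,11,12,13}  ✓accept
'a' @ 5: {1,11,12,13}  ✓accept
'a' @ 6: {1,11,12,13}  ✓accept
final: {1,11,12,13}; accept 1 in set

Answer: ACCEPT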